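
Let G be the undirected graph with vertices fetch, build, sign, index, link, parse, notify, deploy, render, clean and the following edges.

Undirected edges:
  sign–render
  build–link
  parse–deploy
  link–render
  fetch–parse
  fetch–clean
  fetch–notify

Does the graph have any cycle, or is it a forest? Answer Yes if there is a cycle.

DFS, tracking each vertex's parent; an edge to a visited non-parent vertex closes a cycle.
Start from index:
visit index (parent –)
visit fetch (parent –)
  visit notify (parent fetch)
    notify–fetch: parent, skip
  visit parse (parent fetch)
    visit deploy (parent parse)
      deploy–parse: parent, skip
    parse–fetch: parent, skip
  visit clean (parent fetch)
    clean–fetch: parent, skip
visit build (parent –)
  visit link (parent build)
    link–build: parent, skip
    visit render (parent link)
      render–link: parent, skip
      visit sign (parent render)
        sign–render: parent, skip
No non-parent visited neighbor found — the graph is a forest.

No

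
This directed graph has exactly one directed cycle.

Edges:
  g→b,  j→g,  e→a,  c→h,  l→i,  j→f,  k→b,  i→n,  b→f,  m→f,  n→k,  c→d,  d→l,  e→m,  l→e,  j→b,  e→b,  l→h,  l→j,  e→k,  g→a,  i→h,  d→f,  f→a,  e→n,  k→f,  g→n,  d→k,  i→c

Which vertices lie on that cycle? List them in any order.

DFS with gray/black marking from l:
l gray
  h gray
  h black
  i gray
    i→h: h black — skip
    c gray
      d gray
        d→l: l is gray → back edge
Back edge closes the cycle l → i → c → d → l; its vertices are {c, d, i, l}.

c, d, i, l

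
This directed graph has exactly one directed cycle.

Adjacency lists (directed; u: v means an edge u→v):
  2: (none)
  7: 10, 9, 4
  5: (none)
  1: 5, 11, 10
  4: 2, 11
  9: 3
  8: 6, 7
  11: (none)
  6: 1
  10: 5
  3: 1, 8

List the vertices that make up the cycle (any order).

3, 7, 8, 9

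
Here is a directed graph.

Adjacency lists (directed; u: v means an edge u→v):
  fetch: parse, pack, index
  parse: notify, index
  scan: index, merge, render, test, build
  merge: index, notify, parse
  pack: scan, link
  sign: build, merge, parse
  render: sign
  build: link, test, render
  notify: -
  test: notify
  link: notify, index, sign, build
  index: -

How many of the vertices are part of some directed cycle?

A vertex is on a directed cycle iff it belongs to a strongly connected component of size ≥ 2 (or has a self-loop).
The vertices on cycles are {link, sign, build, render} — 4 in total.

4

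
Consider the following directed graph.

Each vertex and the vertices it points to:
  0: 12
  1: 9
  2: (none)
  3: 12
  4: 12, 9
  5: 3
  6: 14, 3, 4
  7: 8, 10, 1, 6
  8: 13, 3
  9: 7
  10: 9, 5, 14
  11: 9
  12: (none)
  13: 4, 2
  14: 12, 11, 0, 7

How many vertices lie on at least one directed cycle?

10

A vertex is on a directed cycle iff it belongs to a strongly connected component of size ≥ 2 (or has a self-loop).
The vertices on cycles are {1, 4, 6, 7, 8, 9, 10, 11, 13, 14} — 10 in total.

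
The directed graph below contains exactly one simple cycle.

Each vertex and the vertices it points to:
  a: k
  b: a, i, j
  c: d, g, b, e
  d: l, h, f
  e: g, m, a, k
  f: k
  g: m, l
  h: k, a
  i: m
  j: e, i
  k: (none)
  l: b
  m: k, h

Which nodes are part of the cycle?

b, e, g, j, l

DFS with gray/black marking from b:
b gray
  a gray
    k gray
    k black
  a black
  i gray
    m gray
      m→k: k black — skip
      h gray
        h→k: k black — skip
        h→a: a black — skip
      h black
    m black
  i black
  j gray
    e gray
      g gray
        g→m: m black — skip
        l gray
          l→b: b is gray → back edge
Back edge closes the cycle b → j → e → g → l → b; its vertices are {b, e, g, j, l}.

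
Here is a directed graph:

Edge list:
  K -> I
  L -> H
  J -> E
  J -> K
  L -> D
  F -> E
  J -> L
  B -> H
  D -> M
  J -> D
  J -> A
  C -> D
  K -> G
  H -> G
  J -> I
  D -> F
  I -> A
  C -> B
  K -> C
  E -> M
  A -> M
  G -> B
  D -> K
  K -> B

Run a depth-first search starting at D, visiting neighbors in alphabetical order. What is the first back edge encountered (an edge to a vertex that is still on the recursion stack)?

G→B

DFS from D (visiting neighbors in alphabetical order); mark gray on enter, black on exit:
D gray
  F gray
    E gray
      M gray
      M black
    E black
  F black
  K gray
    B gray
      H gray
        G gray
          G→B: B is gray → back edge
First back edge: G → B.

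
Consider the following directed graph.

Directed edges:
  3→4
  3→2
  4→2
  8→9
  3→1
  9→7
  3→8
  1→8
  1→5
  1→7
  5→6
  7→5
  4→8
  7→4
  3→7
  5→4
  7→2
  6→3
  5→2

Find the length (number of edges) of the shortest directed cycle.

4

For each vertex v, BFS finds the shortest path from v back to v.
The shortest such closed walk is 3 → 1 → 5 → 6 → 3, length 4.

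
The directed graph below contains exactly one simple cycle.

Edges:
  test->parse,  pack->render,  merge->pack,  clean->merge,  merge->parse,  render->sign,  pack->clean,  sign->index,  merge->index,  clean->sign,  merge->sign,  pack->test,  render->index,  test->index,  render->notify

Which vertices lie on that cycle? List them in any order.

DFS with gray/black marking from pack:
pack gray
  render gray
    sign gray
      index gray
      index black
    sign black
    render→index: index black — skip
    notify gray
    notify black
  render black
  test gray
    test→index: index black — skip
    parse gray
    parse black
  test black
  clean gray
    clean→sign: sign black — skip
    merge gray
      merge→sign: sign black — skip
      merge→parse: parse black — skip
      merge→pack: pack is gray → back edge
Back edge closes the cycle pack → clean → merge → pack; its vertices are {pack, clean, merge}.

pack, clean, merge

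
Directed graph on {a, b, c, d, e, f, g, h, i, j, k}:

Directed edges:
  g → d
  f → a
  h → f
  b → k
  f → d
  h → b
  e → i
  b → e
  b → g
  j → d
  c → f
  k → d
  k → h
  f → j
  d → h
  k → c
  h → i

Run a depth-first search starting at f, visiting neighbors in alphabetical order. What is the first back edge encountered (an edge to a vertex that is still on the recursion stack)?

g→d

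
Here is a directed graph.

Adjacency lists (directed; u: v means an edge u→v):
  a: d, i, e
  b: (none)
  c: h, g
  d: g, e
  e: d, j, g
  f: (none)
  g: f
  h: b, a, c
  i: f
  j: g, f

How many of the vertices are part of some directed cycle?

4

A vertex is on a directed cycle iff it belongs to a strongly connected component of size ≥ 2 (or has a self-loop).
The vertices on cycles are {c, d, e, h} — 4 in total.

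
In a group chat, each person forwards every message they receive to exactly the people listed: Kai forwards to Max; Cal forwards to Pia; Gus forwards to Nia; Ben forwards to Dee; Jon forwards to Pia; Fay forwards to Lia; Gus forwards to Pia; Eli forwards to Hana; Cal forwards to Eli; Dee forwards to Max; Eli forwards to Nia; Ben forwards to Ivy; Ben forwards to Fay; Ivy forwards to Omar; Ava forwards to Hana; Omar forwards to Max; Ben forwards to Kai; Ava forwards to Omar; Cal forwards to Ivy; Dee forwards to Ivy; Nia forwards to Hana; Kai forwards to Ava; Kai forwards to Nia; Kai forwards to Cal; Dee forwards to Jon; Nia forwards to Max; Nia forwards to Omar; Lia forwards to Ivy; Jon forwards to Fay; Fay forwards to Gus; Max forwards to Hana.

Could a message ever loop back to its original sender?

DFS with white/gray/black marking, starting from Jon:
Jon gray
  Fay gray
    Gus gray
      Nia gray
        Hana gray
        Hana black
        Omar gray
          Max gray
            Max→Hana: Hana black — skip
          Max black
        Omar black
        Nia→Max: Max black — skip
      Nia black
      Pia gray
      Pia black
    Gus black
    Lia gray
      Ivy gray
        Ivy→Omar: Omar black — skip
      Ivy black
    Lia black
  Fay black
  Jon→Pia: Pia black — skip
Jon black
Eli gray
  Eli→Nia: Nia black — skip
  Eli→Hana: Hana black — skip
Eli black
Kai gray
  Kai→Nia: Nia black — skip
  Ava gray
    Ava→Hana: Hana black — skip
    Ava→Omar: Omar black — skip
  Ava black
  Kai→Max: Max black — skip
  Cal gray
    Cal→Ivy: Ivy black — skip
    Cal→Eli: Eli black — skip
    Cal→Pia: Pia black — skip
  Cal black
Kai black
Ben gray
  Dee gray
    Dee→Ivy: Ivy black — skip
    Dee→Jon: Jon black — skip
    Dee→Max: Max black — skip
  Dee black
  Ben→Ivy: Ivy black — skip
  Ben→Fay: Fay black — skip
  Ben→Kai: Kai black — skip
Ben black
Every edge goes to a white or black vertex — no back edge, so the graph is acyclic.

No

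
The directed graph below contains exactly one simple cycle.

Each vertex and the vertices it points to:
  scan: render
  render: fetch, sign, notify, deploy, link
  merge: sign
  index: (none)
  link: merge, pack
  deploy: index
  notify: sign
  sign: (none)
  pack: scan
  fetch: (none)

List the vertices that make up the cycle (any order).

DFS with gray/black marking from render:
render gray
  fetch gray
  fetch black
  sign gray
  sign black
  notify gray
    notify→sign: sign black — skip
  notify black
  deploy gray
    index gray
    index black
  deploy black
  link gray
    merge gray
      merge→sign: sign black — skip
    merge black
    pack gray
      scan gray
        scan→render: render is gray → back edge
Back edge closes the cycle render → link → pack → scan → render; its vertices are {link, pack, scan, render}.

link, pack, scan, render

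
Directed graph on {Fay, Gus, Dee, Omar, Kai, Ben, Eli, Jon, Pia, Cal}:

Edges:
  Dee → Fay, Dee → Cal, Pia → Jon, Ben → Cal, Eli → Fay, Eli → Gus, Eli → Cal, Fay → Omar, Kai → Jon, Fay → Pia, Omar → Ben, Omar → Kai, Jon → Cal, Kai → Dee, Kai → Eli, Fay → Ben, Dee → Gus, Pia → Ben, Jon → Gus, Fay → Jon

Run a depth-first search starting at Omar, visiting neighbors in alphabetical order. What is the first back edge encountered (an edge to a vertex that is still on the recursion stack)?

Fay→Omar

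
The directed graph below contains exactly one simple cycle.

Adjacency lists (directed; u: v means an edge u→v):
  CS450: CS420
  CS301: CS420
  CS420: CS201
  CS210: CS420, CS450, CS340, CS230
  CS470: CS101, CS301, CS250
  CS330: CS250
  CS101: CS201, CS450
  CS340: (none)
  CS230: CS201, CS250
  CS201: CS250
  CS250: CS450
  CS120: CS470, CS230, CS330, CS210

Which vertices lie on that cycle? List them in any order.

CS201, CS250, CS420, CS450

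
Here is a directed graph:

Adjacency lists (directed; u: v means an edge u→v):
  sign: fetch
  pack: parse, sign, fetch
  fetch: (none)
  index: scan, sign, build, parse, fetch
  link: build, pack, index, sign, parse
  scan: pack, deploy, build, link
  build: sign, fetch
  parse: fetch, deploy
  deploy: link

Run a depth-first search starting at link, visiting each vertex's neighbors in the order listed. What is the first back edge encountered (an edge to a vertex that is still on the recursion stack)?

DFS from link (visiting each vertex's neighbors in the order listed); mark gray on enter, black on exit:
link gray
  build gray
    sign gray
      fetch gray
      fetch black
    sign black
    build→fetch: fetch black — skip
  build black
  pack gray
    parse gray
      parse→fetch: fetch black — skip
      deploy gray
        deploy→link: link is gray → back edge
First back edge: deploy → link.

deploy→link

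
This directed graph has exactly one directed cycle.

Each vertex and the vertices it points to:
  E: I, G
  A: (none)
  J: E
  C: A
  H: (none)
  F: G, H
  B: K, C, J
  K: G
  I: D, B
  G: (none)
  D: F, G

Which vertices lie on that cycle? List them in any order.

B, E, I, J

DFS with gray/black marking from I:
I gray
  D gray
    F gray
      G gray
      G black
      H gray
      H black
    F black
    D→G: G black — skip
  D black
  B gray
    K gray
      K→G: G black — skip
    K black
    C gray
      A gray
      A black
    C black
    J gray
      E gray
        E→I: I is gray → back edge
Back edge closes the cycle I → B → J → E → I; its vertices are {B, E, I, J}.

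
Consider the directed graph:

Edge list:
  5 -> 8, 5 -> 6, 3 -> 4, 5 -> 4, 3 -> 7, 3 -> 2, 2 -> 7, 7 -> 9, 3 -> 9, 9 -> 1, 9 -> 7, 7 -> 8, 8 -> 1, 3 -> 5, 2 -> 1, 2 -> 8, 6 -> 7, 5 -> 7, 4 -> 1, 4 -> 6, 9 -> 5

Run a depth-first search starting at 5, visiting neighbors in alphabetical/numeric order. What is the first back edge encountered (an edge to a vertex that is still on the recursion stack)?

DFS from 5 (visiting neighbors in alphabetical/numeric order); mark gray on enter, black on exit:
5 gray
  4 gray
    1 gray
    1 black
    6 gray
      7 gray
        8 gray
          8→1: 1 black — skip
        8 black
        9 gray
          9→1: 1 black — skip
          9→5: 5 is gray → back edge
First back edge: 9 → 5.

9->5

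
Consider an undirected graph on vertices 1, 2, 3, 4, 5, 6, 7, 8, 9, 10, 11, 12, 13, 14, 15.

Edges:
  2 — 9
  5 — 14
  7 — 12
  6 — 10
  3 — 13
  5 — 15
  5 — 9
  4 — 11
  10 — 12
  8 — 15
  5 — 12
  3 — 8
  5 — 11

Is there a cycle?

No

DFS, tracking each vertex's parent; an edge to a visited non-parent vertex closes a cycle.
Start from 9:
visit 9 (parent –)
  visit 2 (parent 9)
    2–9: parent, skip
  visit 5 (parent 9)
    visit 12 (parent 5)
      visit 10 (parent 12)
        10–12: parent, skip
        visit 6 (parent 10)
          6–10: parent, skip
      12–5: parent, skip
      visit 7 (parent 12)
        7–12: parent, skip
    visit 14 (parent 5)
      14–5: parent, skip
    visit 11 (parent 5)
      11–5: parent, skip
      visit 4 (parent 11)
        4–11: parent, skip
    visit 15 (parent 5)
      visit 8 (parent 15)
        8–15: parent, skip
        visit 3 (parent 8)
          visit 13 (parent 3)
            13–3: parent, skip
          3–8: parent, skip
      15–5: parent, skip
    5–9: parent, skip
visit 1 (parent –)
No non-parent visited neighbor found — the graph is a forest.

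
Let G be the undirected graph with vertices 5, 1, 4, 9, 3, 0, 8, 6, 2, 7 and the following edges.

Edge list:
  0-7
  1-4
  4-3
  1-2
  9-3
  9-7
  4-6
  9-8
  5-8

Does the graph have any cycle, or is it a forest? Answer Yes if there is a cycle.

No

DFS, tracking each vertex's parent; an edge to a visited non-parent vertex closes a cycle.
Start from 4:
visit 4 (parent –)
  visit 1 (parent 4)
    1–4: parent, skip
    visit 2 (parent 1)
      2–1: parent, skip
  visit 6 (parent 4)
    6–4: parent, skip
  visit 3 (parent 4)
    3–4: parent, skip
    visit 9 (parent 3)
      visit 8 (parent 9)
        8–9: parent, skip
        visit 5 (parent 8)
          5–8: parent, skip
      9–3: parent, skip
      visit 7 (parent 9)
        visit 0 (parent 7)
          0–7: parent, skip
        7–9: parent, skip
No non-parent visited neighbor found — the graph is a forest.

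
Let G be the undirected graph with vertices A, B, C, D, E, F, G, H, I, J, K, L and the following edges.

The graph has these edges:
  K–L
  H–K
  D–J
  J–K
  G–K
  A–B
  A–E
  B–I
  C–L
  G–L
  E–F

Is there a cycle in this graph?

Yes

DFS, tracking each vertex's parent; an edge to a visited non-parent vertex closes a cycle.
Start from D:
visit D (parent –)
  visit J (parent D)
    J–D: parent, skip
    visit K (parent J)
      visit H (parent K)
        H–K: parent, skip
      visit L (parent K)
        visit C (parent L)
          C–L: parent, skip
        visit G (parent L)
          G–K: K visited and ≠ parent → cycle
Cycle: K – L – G – K.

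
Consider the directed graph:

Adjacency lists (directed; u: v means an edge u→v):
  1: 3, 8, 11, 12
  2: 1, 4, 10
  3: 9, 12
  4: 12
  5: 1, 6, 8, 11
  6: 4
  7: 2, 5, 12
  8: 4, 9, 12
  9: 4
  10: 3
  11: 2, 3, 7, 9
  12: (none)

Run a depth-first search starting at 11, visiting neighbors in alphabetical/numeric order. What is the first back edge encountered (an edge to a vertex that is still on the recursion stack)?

1→11

DFS from 11 (visiting neighbors in alphabetical/numeric order); mark gray on enter, black on exit:
11 gray
  2 gray
    1 gray
      3 gray
        9 gray
          4 gray
            12 gray
            12 black
          4 black
        9 black
        3→12: 12 black — skip
      3 black
      8 gray
        8→4: 4 black — skip
        8→9: 9 black — skip
        8→12: 12 black — skip
      8 black
      1→11: 11 is gray → back edge
First back edge: 1 → 11.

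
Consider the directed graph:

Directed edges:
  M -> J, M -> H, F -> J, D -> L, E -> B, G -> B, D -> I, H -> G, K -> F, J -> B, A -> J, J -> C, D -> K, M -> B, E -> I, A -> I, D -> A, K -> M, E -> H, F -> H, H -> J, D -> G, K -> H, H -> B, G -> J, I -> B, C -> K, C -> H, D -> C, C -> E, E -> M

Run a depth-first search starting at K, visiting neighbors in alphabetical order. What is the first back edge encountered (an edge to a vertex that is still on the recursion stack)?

E->H

DFS from K (visiting neighbors in alphabetical order); mark gray on enter, black on exit:
K gray
  F gray
    H gray
      B gray
      B black
      G gray
        G→B: B black — skip
        J gray
          J→B: B black — skip
          C gray
            E gray
              E→B: B black — skip
              E→H: H is gray → back edge
First back edge: E → H.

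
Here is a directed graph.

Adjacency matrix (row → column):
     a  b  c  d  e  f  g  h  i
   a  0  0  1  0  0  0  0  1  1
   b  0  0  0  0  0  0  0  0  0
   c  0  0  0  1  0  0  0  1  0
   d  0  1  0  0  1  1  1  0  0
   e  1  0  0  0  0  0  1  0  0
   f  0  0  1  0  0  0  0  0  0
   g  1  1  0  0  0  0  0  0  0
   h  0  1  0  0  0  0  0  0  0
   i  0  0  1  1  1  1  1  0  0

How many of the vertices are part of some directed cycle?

7

A vertex is on a directed cycle iff it belongs to a strongly connected component of size ≥ 2 (or has a self-loop).
The vertices on cycles are {a, c, d, e, f, g, i} — 7 in total.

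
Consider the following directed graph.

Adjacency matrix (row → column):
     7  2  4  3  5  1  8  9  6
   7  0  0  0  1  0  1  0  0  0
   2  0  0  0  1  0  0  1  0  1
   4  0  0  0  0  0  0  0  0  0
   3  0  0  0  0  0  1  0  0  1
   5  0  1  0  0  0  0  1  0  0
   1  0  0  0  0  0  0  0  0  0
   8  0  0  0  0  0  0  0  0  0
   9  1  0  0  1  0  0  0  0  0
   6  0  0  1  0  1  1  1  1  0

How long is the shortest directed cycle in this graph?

3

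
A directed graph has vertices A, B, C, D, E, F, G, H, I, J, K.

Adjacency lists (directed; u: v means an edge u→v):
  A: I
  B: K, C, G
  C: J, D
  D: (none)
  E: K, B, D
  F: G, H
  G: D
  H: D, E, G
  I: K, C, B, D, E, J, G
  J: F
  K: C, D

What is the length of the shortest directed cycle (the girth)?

For each vertex v, BFS finds the shortest path from v back to v.
The shortest such closed walk is J → F → H → E → B → C → J, length 6.

6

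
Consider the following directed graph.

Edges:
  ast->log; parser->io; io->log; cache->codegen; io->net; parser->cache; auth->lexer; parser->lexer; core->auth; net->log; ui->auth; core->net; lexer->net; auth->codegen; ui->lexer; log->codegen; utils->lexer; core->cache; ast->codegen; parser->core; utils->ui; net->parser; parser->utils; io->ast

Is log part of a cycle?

log lies on a cycle iff there is a path from log back to itself.
Exploring from log, it never reaches itself; equivalently, its strongly connected component is a singleton.

No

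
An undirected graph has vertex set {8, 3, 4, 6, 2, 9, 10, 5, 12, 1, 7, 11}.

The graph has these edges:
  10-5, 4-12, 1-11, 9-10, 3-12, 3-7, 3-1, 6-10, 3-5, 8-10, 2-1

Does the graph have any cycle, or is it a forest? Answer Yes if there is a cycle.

No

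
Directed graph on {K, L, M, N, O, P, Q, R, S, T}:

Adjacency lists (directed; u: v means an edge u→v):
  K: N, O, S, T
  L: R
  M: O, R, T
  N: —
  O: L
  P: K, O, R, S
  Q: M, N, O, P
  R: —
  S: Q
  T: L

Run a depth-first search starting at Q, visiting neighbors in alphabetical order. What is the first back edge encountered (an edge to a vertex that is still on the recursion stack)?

S→Q

DFS from Q (visiting neighbors in alphabetical order); mark gray on enter, black on exit:
Q gray
  M gray
    O gray
      L gray
        R gray
        R black
      L black
    O black
    M→R: R black — skip
    T gray
      T→L: L black — skip
    T black
  M black
  N gray
  N black
  Q→O: O black — skip
  P gray
    K gray
      K→N: N black — skip
      K→O: O black — skip
      S gray
        S→Q: Q is gray → back edge
First back edge: S → Q.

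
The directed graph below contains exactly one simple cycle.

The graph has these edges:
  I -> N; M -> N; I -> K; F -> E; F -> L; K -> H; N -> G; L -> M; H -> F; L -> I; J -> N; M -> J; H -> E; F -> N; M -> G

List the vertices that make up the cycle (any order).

F, H, I, K, L

DFS with gray/black marking from L:
L gray
  M gray
    N gray
      G gray
      G black
    N black
    M→G: G black — skip
    J gray
      J→N: N black — skip
    J black
  M black
  I gray
    K gray
      H gray
        F gray
          F→N: N black — skip
          F→L: L is gray → back edge
Back edge closes the cycle L → I → K → H → F → L; its vertices are {F, H, I, K, L}.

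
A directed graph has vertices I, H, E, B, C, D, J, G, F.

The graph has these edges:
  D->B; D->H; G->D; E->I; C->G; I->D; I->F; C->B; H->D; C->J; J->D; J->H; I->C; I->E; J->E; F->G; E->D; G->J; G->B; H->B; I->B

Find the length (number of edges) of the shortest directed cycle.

2

For each vertex v, BFS finds the shortest path from v back to v.
The shortest such closed walk is I → E → I, length 2.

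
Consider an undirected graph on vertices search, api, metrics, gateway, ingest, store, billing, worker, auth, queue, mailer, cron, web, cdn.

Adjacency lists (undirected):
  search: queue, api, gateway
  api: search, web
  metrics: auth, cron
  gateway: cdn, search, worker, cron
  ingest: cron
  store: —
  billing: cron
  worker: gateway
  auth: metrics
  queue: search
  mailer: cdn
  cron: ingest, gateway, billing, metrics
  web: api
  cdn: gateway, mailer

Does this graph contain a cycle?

No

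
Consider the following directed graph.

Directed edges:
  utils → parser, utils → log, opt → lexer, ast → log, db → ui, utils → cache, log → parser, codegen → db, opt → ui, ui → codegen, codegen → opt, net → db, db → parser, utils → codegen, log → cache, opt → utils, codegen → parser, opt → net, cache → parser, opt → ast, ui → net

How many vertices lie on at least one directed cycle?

6

A vertex is on a directed cycle iff it belongs to a strongly connected component of size ≥ 2 (or has a self-loop).
The vertices on cycles are {db, ui, net, opt, utils, codegen} — 6 in total.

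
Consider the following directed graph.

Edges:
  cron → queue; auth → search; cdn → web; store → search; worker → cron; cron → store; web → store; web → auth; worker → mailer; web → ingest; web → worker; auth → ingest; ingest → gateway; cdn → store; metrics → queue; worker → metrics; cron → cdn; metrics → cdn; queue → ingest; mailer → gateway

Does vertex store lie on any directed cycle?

store lies on a cycle iff there is a path from store back to itself.
Exploring from store, it never reaches itself; equivalently, its strongly connected component is a singleton.

No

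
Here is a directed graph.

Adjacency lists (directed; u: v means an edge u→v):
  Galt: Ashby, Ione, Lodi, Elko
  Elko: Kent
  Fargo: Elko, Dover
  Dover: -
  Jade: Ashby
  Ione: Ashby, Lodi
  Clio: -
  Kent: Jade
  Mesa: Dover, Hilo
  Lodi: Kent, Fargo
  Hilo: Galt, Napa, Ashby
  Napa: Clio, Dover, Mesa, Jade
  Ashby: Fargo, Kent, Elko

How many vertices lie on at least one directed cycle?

8

A vertex is on a directed cycle iff it belongs to a strongly connected component of size ≥ 2 (or has a self-loop).
The vertices on cycles are {Elko, Hilo, Jade, Kent, Mesa, Napa, Ashby, Fargo} — 8 in total.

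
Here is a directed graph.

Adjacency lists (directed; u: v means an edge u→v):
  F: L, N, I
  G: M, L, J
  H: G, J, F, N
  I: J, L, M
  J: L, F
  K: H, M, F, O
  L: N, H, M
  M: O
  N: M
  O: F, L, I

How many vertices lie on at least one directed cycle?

A vertex is on a directed cycle iff it belongs to a strongly connected component of size ≥ 2 (or has a self-loop).
The vertices on cycles are {F, G, H, I, J, L, M, N, O} — 9 in total.

9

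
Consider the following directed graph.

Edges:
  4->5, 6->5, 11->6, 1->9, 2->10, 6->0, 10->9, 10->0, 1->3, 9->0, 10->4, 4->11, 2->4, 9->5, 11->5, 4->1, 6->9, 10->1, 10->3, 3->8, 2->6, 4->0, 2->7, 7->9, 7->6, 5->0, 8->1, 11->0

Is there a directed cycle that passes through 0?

No

0 lies on a cycle iff there is a path from 0 back to itself.
Exploring from 0, it never reaches itself; equivalently, its strongly connected component is a singleton.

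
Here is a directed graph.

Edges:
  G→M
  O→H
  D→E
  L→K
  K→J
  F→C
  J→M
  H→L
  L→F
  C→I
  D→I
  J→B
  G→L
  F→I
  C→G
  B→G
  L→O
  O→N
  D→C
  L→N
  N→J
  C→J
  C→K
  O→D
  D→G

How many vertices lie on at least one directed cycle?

A vertex is on a directed cycle iff it belongs to a strongly connected component of size ≥ 2 (or has a self-loop).
The vertices on cycles are {B, C, D, F, G, H, J, K, L, N, O} — 11 in total.

11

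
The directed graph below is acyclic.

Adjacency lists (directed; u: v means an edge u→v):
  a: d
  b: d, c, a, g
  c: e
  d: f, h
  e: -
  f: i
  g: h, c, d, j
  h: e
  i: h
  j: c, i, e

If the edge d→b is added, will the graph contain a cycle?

Yes

Adding d→b creates a cycle iff b can already reach d.
Path from b: b → d.
So b → … → d → b is a cycle.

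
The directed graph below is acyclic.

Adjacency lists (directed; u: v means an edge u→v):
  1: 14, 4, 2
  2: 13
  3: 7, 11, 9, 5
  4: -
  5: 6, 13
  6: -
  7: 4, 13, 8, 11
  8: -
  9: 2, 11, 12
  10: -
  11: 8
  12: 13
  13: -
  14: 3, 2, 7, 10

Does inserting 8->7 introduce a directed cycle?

Adding 8→7 creates a cycle iff 7 can already reach 8.
Path from 7: 7 → 8.
So 7 → … → 8 → 7 is a cycle.

Yes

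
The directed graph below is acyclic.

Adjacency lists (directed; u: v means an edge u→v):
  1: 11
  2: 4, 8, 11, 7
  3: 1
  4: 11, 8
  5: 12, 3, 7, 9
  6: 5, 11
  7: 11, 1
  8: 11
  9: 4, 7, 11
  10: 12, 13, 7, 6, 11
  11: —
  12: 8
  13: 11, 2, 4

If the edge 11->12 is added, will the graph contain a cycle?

Yes

Adding 11→12 creates a cycle iff 12 can already reach 11.
Path from 12: 12 → 8 → 11.
So 12 → … → 11 → 12 is a cycle.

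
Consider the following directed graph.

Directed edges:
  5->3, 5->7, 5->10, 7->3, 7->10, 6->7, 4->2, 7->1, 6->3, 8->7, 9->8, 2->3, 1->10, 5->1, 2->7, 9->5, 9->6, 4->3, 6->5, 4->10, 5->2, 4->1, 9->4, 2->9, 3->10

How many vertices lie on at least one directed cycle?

A vertex is on a directed cycle iff it belongs to a strongly connected component of size ≥ 2 (or has a self-loop).
The vertices on cycles are {2, 4, 5, 6, 9} — 5 in total.

5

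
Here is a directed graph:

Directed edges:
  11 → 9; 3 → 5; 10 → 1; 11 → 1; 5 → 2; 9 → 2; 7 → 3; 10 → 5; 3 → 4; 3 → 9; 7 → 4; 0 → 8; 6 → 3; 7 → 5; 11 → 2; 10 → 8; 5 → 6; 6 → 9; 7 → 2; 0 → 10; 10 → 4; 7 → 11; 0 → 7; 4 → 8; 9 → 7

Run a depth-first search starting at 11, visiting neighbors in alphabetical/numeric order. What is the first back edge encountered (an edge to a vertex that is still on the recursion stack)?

6→3

DFS from 11 (visiting neighbors in alphabetical/numeric order); mark gray on enter, black on exit:
11 gray
  1 gray
  1 black
  2 gray
  2 black
  9 gray
    9→2: 2 black — skip
    7 gray
      7→2: 2 black — skip
      3 gray
        4 gray
          8 gray
          8 black
        4 black
        5 gray
          5→2: 2 black — skip
          6 gray
            6→3: 3 is gray → back edge
First back edge: 6 → 3.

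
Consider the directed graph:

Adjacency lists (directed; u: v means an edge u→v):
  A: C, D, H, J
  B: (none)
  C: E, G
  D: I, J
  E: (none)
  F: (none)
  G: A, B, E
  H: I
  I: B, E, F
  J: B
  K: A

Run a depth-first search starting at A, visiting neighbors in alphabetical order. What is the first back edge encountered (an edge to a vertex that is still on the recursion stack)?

DFS from A (visiting neighbors in alphabetical order); mark gray on enter, black on exit:
A gray
  C gray
    E gray
    E black
    G gray
      G→A: A is gray → back edge
First back edge: G → A.

G->A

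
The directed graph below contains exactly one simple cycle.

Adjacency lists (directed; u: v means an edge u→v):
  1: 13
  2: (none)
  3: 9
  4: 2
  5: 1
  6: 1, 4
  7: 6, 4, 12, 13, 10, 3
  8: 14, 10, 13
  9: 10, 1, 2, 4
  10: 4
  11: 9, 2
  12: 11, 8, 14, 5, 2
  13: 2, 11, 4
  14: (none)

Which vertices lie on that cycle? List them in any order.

1, 9, 11, 13

DFS with gray/black marking from 1:
1 gray
  13 gray
    2 gray
    2 black
    11 gray
      9 gray
        10 gray
          4 gray
            4→2: 2 black — skip
          4 black
        10 black
        9→1: 1 is gray → back edge
Back edge closes the cycle 1 → 13 → 11 → 9 → 1; its vertices are {1, 9, 11, 13}.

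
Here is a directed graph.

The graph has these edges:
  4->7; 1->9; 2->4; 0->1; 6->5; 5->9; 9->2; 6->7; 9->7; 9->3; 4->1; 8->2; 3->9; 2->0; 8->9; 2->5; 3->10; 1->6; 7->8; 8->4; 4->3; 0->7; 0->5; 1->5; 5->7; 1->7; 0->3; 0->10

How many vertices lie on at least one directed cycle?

10

A vertex is on a directed cycle iff it belongs to a strongly connected component of size ≥ 2 (or has a self-loop).
The vertices on cycles are {0, 1, 2, 3, 4, 5, 6, 7, 8, 9} — 10 in total.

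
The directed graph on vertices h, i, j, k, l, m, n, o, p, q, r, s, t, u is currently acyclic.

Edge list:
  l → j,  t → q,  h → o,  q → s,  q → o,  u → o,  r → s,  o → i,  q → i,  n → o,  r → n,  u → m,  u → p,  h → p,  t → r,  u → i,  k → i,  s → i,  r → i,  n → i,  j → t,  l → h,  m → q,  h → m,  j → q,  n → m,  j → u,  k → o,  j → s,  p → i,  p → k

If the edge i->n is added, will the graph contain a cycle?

Adding i→n creates a cycle iff n can already reach i.
Path from n: n → i.
So n → … → i → n is a cycle.

Yes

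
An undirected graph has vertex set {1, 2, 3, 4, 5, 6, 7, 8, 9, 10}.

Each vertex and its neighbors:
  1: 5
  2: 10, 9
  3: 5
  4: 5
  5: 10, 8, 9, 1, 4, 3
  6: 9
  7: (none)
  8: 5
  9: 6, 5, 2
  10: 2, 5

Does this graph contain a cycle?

DFS, tracking each vertex's parent; an edge to a visited non-parent vertex closes a cycle.
Start from 6:
visit 6 (parent –)
  visit 9 (parent 6)
    9–6: parent, skip
    visit 5 (parent 9)
      visit 10 (parent 5)
        visit 2 (parent 10)
          2–10: parent, skip
          2–9: 9 visited and ≠ parent → cycle
Cycle: 9 – 5 – 10 – 2 – 9.

Yes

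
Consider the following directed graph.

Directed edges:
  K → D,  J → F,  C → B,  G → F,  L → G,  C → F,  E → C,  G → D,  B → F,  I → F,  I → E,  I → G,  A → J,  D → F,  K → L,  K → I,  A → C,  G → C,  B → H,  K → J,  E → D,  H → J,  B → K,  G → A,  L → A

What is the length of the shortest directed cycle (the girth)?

For each vertex v, BFS finds the shortest path from v back to v.
The shortest such closed walk is B → K → L → G → C → B, length 5.

5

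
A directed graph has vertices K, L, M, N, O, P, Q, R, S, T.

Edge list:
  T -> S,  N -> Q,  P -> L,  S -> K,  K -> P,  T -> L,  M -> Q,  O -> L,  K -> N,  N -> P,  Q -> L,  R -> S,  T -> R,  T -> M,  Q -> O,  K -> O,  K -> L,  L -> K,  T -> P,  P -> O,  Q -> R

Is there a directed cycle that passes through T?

No

T lies on a cycle iff there is a path from T back to itself.
Exploring from T, it never reaches itself; equivalently, its strongly connected component is a singleton.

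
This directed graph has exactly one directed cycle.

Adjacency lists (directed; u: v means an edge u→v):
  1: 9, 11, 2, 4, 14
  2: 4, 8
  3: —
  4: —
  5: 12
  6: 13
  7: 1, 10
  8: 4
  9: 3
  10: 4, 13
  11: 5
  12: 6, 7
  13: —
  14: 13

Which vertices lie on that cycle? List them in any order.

DFS with gray/black marking from 5:
5 gray
  12 gray
    6 gray
      13 gray
      13 black
    6 black
    7 gray
      1 gray
        9 gray
          3 gray
          3 black
        9 black
        11 gray
          11→5: 5 is gray → back edge
Back edge closes the cycle 5 → 12 → 7 → 1 → 11 → 5; its vertices are {1, 5, 7, 11, 12}.

1, 5, 7, 11, 12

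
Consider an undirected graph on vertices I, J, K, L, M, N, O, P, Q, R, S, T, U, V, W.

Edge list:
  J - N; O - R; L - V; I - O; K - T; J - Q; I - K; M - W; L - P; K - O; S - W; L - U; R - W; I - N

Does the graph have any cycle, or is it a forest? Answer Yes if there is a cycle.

Yes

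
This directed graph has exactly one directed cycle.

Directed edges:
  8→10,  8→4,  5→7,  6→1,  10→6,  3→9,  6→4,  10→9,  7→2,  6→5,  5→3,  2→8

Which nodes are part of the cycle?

2, 5, 6, 7, 8, 10

DFS with gray/black marking from 6:
6 gray
  4 gray
  4 black
  1 gray
  1 black
  5 gray
    7 gray
      2 gray
        8 gray
          10 gray
            10→6: 6 is gray → back edge
Back edge closes the cycle 6 → 5 → 7 → 2 → 8 → 10 → 6; its vertices are {2, 5, 6, 7, 8, 10}.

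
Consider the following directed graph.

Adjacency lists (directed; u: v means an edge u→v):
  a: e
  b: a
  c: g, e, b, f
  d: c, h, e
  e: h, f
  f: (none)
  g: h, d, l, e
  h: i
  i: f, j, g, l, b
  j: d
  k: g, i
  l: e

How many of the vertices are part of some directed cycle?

10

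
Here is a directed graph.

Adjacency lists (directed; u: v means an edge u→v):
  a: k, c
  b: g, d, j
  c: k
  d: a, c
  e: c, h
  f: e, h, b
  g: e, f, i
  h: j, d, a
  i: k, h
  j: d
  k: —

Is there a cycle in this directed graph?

Yes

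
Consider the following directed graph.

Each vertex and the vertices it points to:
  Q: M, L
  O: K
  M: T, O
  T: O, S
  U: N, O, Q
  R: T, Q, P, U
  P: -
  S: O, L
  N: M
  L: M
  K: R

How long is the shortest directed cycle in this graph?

For each vertex v, BFS finds the shortest path from v back to v.
The shortest such closed walk is K → R → U → O → K, length 4.

4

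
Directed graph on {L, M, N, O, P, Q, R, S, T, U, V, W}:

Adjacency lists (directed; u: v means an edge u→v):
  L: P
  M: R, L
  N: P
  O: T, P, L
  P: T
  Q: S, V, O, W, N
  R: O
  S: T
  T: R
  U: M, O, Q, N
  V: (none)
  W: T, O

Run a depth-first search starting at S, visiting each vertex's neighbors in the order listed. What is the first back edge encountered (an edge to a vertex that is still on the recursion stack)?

DFS from S (visiting each vertex's neighbors in the order listed); mark gray on enter, black on exit:
S gray
  T gray
    R gray
      O gray
        O→T: T is gray → back edge
First back edge: O → T.

O->T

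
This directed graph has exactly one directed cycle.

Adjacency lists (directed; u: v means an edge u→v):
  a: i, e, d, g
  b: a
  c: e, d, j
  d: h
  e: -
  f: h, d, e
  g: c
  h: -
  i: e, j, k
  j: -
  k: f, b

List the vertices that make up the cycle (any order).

a, b, i, k

DFS with gray/black marking from a:
a gray
  i gray
    e gray
    e black
    j gray
    j black
    k gray
      f gray
        h gray
        h black
        d gray
          d→h: h black — skip
        d black
        f→e: e black — skip
      f black
      b gray
        b→a: a is gray → back edge
Back edge closes the cycle a → i → k → b → a; its vertices are {a, b, i, k}.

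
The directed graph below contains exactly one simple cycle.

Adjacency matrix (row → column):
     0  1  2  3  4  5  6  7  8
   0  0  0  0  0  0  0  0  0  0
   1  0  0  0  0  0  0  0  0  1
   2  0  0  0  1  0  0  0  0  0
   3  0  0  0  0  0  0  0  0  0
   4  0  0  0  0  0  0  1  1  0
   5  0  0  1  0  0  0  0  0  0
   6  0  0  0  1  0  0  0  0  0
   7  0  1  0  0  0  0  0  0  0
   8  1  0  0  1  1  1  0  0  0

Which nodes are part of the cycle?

1, 4, 7, 8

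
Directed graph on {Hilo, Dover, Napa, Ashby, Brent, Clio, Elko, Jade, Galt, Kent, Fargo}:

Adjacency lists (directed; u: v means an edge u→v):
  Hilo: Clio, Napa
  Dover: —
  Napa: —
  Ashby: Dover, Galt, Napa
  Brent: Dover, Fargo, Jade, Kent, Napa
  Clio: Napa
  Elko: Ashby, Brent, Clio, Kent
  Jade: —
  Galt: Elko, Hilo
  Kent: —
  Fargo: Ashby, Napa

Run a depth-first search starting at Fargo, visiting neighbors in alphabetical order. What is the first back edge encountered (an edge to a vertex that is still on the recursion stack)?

DFS from Fargo (visiting neighbors in alphabetical order); mark gray on enter, black on exit:
Fargo gray
  Ashby gray
    Dover gray
    Dover black
    Galt gray
      Elko gray
        Elko→Ashby: Ashby is gray → back edge
First back edge: Elko → Ashby.

Elko->Ashby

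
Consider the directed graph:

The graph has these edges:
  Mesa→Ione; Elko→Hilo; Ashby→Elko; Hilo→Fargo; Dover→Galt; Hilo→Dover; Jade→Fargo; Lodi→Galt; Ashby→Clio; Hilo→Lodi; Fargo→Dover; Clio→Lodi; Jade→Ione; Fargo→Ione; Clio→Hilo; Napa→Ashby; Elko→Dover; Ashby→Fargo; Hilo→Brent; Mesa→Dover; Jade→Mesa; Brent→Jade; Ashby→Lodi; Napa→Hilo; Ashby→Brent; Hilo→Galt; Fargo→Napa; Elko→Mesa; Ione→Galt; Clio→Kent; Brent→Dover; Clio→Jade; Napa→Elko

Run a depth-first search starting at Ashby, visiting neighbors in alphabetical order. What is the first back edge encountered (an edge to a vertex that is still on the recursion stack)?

Napa->Ashby

DFS from Ashby (visiting neighbors in alphabetical order); mark gray on enter, black on exit:
Ashby gray
  Brent gray
    Dover gray
      Galt gray
      Galt black
    Dover black
    Jade gray
      Fargo gray
        Fargo→Dover: Dover black — skip
        Ione gray
          Ione→Galt: Galt black — skip
        Ione black
        Napa gray
          Napa→Ashby: Ashby is gray → back edge
First back edge: Napa → Ashby.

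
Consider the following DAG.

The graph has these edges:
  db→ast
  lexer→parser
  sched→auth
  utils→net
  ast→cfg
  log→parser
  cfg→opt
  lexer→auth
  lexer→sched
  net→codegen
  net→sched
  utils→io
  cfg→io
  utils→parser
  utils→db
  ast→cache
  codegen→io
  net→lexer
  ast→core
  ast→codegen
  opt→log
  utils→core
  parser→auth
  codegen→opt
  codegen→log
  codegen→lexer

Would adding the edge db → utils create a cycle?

Yes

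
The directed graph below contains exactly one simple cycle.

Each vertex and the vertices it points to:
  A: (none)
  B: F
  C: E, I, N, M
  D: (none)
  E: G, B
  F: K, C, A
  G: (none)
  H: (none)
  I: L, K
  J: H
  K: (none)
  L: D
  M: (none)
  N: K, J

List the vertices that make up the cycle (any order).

DFS with gray/black marking from F:
F gray
  K gray
  K black
  C gray
    E gray
      G gray
      G black
      B gray
        B→F: F is gray → back edge
Back edge closes the cycle F → C → E → B → F; its vertices are {B, C, E, F}.

B, C, E, F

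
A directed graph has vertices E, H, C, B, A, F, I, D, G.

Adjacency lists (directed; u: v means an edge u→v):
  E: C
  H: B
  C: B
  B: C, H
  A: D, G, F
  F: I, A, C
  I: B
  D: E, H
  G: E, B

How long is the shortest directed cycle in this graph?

2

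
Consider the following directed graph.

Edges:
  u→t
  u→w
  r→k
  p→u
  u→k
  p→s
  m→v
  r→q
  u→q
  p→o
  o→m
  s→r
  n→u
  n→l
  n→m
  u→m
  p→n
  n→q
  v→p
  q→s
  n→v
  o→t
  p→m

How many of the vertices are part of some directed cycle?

A vertex is on a directed cycle iff it belongs to a strongly connected component of size ≥ 2 (or has a self-loop).
The vertices on cycles are {m, n, o, p, q, r, s, u, v} — 9 in total.

9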